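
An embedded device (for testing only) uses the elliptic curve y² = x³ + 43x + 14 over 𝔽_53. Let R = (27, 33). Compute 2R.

(43, 11)

tangent at (27, 33): λ = (3·27² + 43)/(2·33) ≡ 4/13. 13⁻¹ ≡ 49 (mod 53), so λ ≡ 4·49 ≡ 37.
  x = λ² - 27 - 27 = 1369 - 54 ≡ 43; y = λ·(27 - 43) - 33 ≡ 11. → (43, 11)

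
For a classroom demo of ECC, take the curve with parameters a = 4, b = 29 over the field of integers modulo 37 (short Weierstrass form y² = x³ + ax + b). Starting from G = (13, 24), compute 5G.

Double-and-add on 5 = (101)₂. Start with G = (13, 24) for the leading 1-bit.
double: tangent at (13, 24): λ = (3·13² + 4)/(2·24) ≡ 30/11. 11⁻¹ ≡ 27 (mod 37), so λ ≡ 30·27 ≡ 33.
  x = λ² - 13 - 13 = 1089 - 26 ≡ 27; y = λ·(13 - 27) - 24 ≡ 32. → (27, 32)
double: tangent at (27, 32): λ = (3·27² + 4)/(2·32) ≡ 8/27. 27⁻¹ ≡ 11 (mod 37), so λ ≡ 8·11 ≡ 14.
  x = λ² - 27 - 27 = 196 - 54 ≡ 31; y = λ·(27 - 31) - 32 ≡ 23. → (31, 23)
add G: (31, 23) + (13, 24). λ = (24 - 23)/(13 - 31) ≡ 1/19 mod 37. 19⁻¹ ≡ 2 (mod 37), so λ ≡ 2.
  x = λ² - 31 - 13 = 4 - 44 ≡ 34; y = λ·(31 - 34) - 23 ≡ 8. → (34, 8)

(34, 8)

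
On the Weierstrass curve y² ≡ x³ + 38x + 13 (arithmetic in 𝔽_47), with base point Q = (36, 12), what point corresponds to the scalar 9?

Double-and-add on 9 = (1001)₂. Start with Q = (36, 12) for the leading 1-bit.
double: tangent at (36, 12): λ = (3·36² + 38)/(2·12) ≡ 25/24. 24⁻¹ ≡ 2 (mod 47), so λ ≡ 25·2 ≡ 3.
  x = λ² - 36 - 36 = 9 - 72 ≡ 31; y = λ·(36 - 31) - 12 ≡ 3. → (31, 3)
double: tangent at (31, 3): λ = (3·31² + 38)/(2·3) ≡ 7/6. 6⁻¹ ≡ 8 (mod 47), so λ ≡ 7·8 ≡ 9.
  x = λ² - 31 - 31 = 81 - 62 ≡ 19; y = λ·(31 - 19) - 3 ≡ 11. → (19, 11)
double: tangent at (19, 11): λ = (3·19² + 38)/(2·11) ≡ 40/22. 22⁻¹ ≡ 15 (mod 47), so λ ≡ 40·15 ≡ 36.
  x = λ² - 19 - 19 = 1296 - 38 ≡ 36; y = λ·(19 - 36) - 11 ≡ 35. → (36, 35)
add Q: (36, 35) + (36, 12): same x and y₁ ≡ -y₂, so the sum is O.

O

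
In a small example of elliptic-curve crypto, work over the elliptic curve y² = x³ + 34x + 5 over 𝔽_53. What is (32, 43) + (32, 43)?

tangent at (32, 43): λ = (3·32² + 34)/(2·43) ≡ 32/33. 33⁻¹ ≡ 45 (mod 53), so λ ≡ 32·45 ≡ 9.
  x = λ² - 32 - 32 = 81 - 64 ≡ 17; y = λ·(32 - 17) - 43 ≡ 39. → (17, 39)

(17, 39)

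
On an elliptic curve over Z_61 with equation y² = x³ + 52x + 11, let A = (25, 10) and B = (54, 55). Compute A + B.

(28, 19)

(25, 10) + (54, 55). λ = (55 - 10)/(54 - 25) ≡ 45/29 mod 61. 29⁻¹ ≡ 40 (mod 61), so λ ≡ 31.
  x = λ² - 25 - 54 = 961 - 79 ≡ 28; y = λ·(25 - 28) - 10 ≡ 19. → (28, 19)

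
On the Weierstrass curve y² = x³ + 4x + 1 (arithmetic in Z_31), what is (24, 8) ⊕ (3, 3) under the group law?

(12, 17)

(24, 8) + (3, 3). λ = (3 - 8)/(3 - 24) ≡ 26/10 mod 31. 10⁻¹ ≡ 28 (mod 31) since 10·28 = 280 ≡ 1, so λ ≡ 15.
  x = λ² - 24 - 3 = 225 - 27 ≡ 12; y = λ·(24 - 12) - 8 ≡ 17. → (12, 17)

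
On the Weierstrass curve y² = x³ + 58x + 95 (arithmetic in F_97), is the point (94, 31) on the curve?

y² = 31² ≡ 88; x³ + 58x + 95 = 836131 ≡ 88 (mod 97). 88 = 88.

yes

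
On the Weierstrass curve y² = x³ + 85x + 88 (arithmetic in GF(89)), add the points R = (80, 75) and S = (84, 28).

(80, 75) + (84, 28). λ = (28 - 75)/(84 - 80) ≡ 42/4 mod 89. 4⁻¹ ≡ 67 (mod 89) since 4·67 = 268 ≡ 1, so λ ≡ 55.
  x = λ² - 80 - 84 = 3025 - 164 ≡ 13; y = λ·(80 - 13) - 75 ≡ 50. → (13, 50)

(13, 50)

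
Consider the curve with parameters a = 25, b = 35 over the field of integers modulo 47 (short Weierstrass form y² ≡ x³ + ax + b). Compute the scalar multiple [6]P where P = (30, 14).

(40, 38)

Double-and-add on 6 = (110)₂. Start with P = (30, 14) for the leading 1-bit.
double: tangent at (30, 14): λ = (3·30² + 25)/(2·14) ≡ 46/28. 28⁻¹ ≡ 42 (mod 47), so λ ≡ 46·42 ≡ 5.
  x = λ² - 30 - 30 = 25 - 60 ≡ 12; y = λ·(30 - 12) - 14 ≡ 29. → (12, 29)
add P: (12, 29) + (30, 14). λ = (14 - 29)/(30 - 12) ≡ 32/18 mod 47. 18⁻¹ ≡ 34 (mod 47) since 18·34 = 612 ≡ 1, so λ ≡ 7.
  x = λ² - 12 - 30 = 49 - 42 ≡ 7; y = λ·(12 - 7) - 29 ≡ 6. → (7, 6)
double: tangent at (7, 6): λ = (3·7² + 25)/(2·6) ≡ 31/12. 12⁻¹ ≡ 4 (mod 47), so λ ≡ 31·4 ≡ 30.
  x = λ² - 7 - 7 = 900 - 14 ≡ 40; y = λ·(7 - 40) - 6 ≡ 38. → (40, 38)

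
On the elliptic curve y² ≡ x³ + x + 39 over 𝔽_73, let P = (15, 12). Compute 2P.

(7, 43)

tangent at (15, 12): λ = (3·15² + 1)/(2·12) ≡ 19/24. 24⁻¹ ≡ 70 (mod 73), so λ ≡ 19·70 ≡ 16.
  x = λ² - 15 - 15 = 256 - 30 ≡ 7; y = λ·(15 - 7) - 12 ≡ 43. → (7, 43)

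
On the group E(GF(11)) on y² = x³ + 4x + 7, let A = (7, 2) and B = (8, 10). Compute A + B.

(5, 3)

(7, 2) + (8, 10). λ = (10 - 2)/(8 - 7) ≡ 8/1 mod 11. 1⁻¹ ≡ 1 (mod 11), so λ ≡ 8.
  x = λ² - 7 - 8 = 64 - 15 ≡ 5; y = λ·(7 - 5) - 2 ≡ 3. → (5, 3)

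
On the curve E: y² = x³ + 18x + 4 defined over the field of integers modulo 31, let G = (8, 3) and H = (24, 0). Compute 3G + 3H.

First 3G:
Repeated addition: build up to 3G.
2G: tangent at (8, 3): λ = (3·8² + 18)/(2·3) ≡ 24/6. 6⁻¹ ≡ 26 (mod 31) since 6·26 = 156 ≡ 1, so λ ≡ 24·26 ≡ 4.
  x = λ² - 8 - 8 = 16 - 16 ≡ 0; y = λ·(8 - 0) - 3 ≡ 29. → (0, 29)
3G: (0, 29) + (8, 3). λ = (3 - 29)/(8 - 0) ≡ 5/8 mod 31. 8⁻¹ ≡ 4 (mod 31), so λ ≡ 20.
  x = λ² - 0 - 8 = 400 - 8 ≡ 20; y = λ·(0 - 20) - 29 ≡ 5. → (20, 5)
3G = (20, 5).
Next 3H:
Repeated addition: build up to 3H.
2H: (24, 0) + (24, 0): same x and y₁ ≡ -y₂, so the sum is O.
3H: O + (24, 0) = (24, 0) (identity).
3H = (24, 0).
Finally 3G + 3H:
(20, 5) + (24, 0). λ = (0 - 5)/(24 - 20) ≡ 26/4 mod 31. 4⁻¹ ≡ 8 (mod 31), so λ ≡ 22.
  x = λ² - 20 - 24 = 484 - 44 ≡ 6; y = λ·(20 - 6) - 5 ≡ 24. → (6, 24)

(6, 24)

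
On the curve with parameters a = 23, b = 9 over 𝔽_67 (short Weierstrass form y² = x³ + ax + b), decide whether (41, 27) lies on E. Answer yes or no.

yes

y² = 27² ≡ 59; x³ + 23x + 9 = 69873 ≡ 59 (mod 67). 59 = 59.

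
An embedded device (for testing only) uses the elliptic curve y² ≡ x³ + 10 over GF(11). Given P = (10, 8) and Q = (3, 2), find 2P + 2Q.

First 2P:
Repeated addition: build up to 2P.
2P: tangent at (10, 8): λ = (3·10² + 0)/(2·8) ≡ 3/5. 5⁻¹ ≡ 9 (mod 11) since 5·9 = 45 ≡ 1, so λ ≡ 3·9 ≡ 5.
  x = λ² - 10 - 10 = 25 - 20 ≡ 5; y = λ·(10 - 5) - 8 ≡ 6. → (5, 6)
2P = (5, 6).
Next 2Q:
Repeated addition: build up to 2Q.
2Q: tangent at (3, 2): λ = (3·3² + 0)/(2·2) ≡ 5/4. 4⁻¹ ≡ 3 (mod 11) since 4·3 = 12 ≡ 1, so λ ≡ 5·3 ≡ 4.
  x = λ² - 3 - 3 = 16 - 6 ≡ 10; y = λ·(3 - 10) - 2 ≡ 3. → (10, 3)
2Q = (10, 3).
Finally 2P + 2Q:
(5, 6) + (10, 3). λ = (3 - 6)/(10 - 5) ≡ 8/5 mod 11. 5⁻¹ ≡ 9 (mod 11), so λ ≡ 6.
  x = λ² - 5 - 10 = 36 - 15 ≡ 10; y = λ·(5 - 10) - 6 ≡ 8. → (10, 8)

(10, 8)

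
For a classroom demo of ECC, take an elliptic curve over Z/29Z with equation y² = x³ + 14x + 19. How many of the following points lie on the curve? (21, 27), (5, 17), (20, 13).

1

(21, 27): 27² ≡ 4, rhs ≡ 4 → on.
(5, 17): 17² ≡ 28, rhs ≡ 11 → off.
(20, 13): 13² ≡ 24, rhs ≡ 5 → off.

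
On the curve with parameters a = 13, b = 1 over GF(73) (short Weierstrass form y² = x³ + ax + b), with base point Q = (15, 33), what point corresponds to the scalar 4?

Repeated addition: build up to 4Q.
2Q: tangent at (15, 33): λ = (3·15² + 13)/(2·33) ≡ 31/66. 66⁻¹ ≡ 52 (mod 73) since 66·52 = 3432 ≡ 1, so λ ≡ 31·52 ≡ 6.
  x = λ² - 15 - 15 = 36 - 30 ≡ 6; y = λ·(15 - 6) - 33 ≡ 21. → (6, 21)
3Q: (6, 21) + (15, 33). λ = (33 - 21)/(15 - 6) ≡ 12/9 mod 73. 9⁻¹ ≡ 65 (mod 73) since 9·65 = 585 ≡ 1, so λ ≡ 50.
  x = λ² - 6 - 15 = 2500 - 21 ≡ 70; y = λ·(6 - 70) - 21 ≡ 64. → (70, 64)
4Q: (70, 64) + (15, 33). λ = (33 - 64)/(15 - 70) ≡ 42/18 mod 73. 18⁻¹ ≡ 69 (mod 73) since 18·69 = 1242 ≡ 1, so λ ≡ 51.
  x = λ² - 70 - 15 = 2601 - 85 ≡ 34; y = λ·(70 - 34) - 64 ≡ 20. → (34, 20)

(34, 20)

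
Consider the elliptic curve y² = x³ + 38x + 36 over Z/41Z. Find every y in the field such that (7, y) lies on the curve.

x³ + 38x + 36 = 645 ≡ 30 (mod 41).
30 is a non-residue mod 41; no y exists.

none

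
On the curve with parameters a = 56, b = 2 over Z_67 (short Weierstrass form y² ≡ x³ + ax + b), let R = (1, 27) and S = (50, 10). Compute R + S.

(8, 52)

(1, 27) + (50, 10). λ = (10 - 27)/(50 - 1) ≡ 50/49 mod 67. 49⁻¹ ≡ 26 (mod 67), so λ ≡ 27.
  x = λ² - 1 - 50 = 729 - 51 ≡ 8; y = λ·(1 - 8) - 27 ≡ 52. → (8, 52)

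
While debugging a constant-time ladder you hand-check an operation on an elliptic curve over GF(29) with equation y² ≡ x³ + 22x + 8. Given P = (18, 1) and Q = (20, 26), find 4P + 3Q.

First 4P:
Repeated addition: build up to 4P.
2P: tangent at (18, 1): λ = (3·18² + 22)/(2·1) ≡ 8/2. 2⁻¹ ≡ 15 (mod 29), so λ ≡ 8·15 ≡ 4.
  x = λ² - 18 - 18 = 16 - 36 ≡ 9; y = λ·(18 - 9) - 1 ≡ 6. → (9, 6)
3P: (9, 6) + (18, 1). λ = (1 - 6)/(18 - 9) ≡ 24/9 mod 29. 9⁻¹ ≡ 13 (mod 29), so λ ≡ 22.
  x = λ² - 9 - 18 = 484 - 27 ≡ 22; y = λ·(9 - 22) - 6 ≡ 27. → (22, 27)
4P: (22, 27) + (18, 1). λ = (1 - 27)/(18 - 22) ≡ 3/25 mod 29. 25⁻¹ ≡ 7 (mod 29) since 25·7 = 175 ≡ 1, so λ ≡ 21.
  x = λ² - 22 - 18 = 441 - 40 ≡ 24; y = λ·(22 - 24) - 27 ≡ 18. → (24, 18)
4P = (24, 18).
Next 3Q:
Repeated addition: build up to 3Q.
2Q: tangent at (20, 26): λ = (3·20² + 22)/(2·26) ≡ 4/23. 23⁻¹ ≡ 24 (mod 29), so λ ≡ 4·24 ≡ 9.
  x = λ² - 20 - 20 = 81 - 40 ≡ 12; y = λ·(20 - 12) - 26 ≡ 17. → (12, 17)
3Q: (12, 17) + (20, 26). λ = (26 - 17)/(20 - 12) ≡ 9/8 mod 29. 8⁻¹ ≡ 11 (mod 29), so λ ≡ 12.
  x = λ² - 12 - 20 = 144 - 32 ≡ 25; y = λ·(12 - 25) - 17 ≡ 1. → (25, 1)
3Q = (25, 1).
Finally 4P + 3Q:
(24, 18) + (25, 1). λ = (1 - 18)/(25 - 24) ≡ 12/1 mod 29. 1⁻¹ ≡ 1 (mod 29) since 1·1 = 1 ≡ 1, so λ ≡ 12.
  x = λ² - 24 - 25 = 144 - 49 ≡ 8; y = λ·(24 - 8) - 18 ≡ 0. → (8, 0)

(8, 0)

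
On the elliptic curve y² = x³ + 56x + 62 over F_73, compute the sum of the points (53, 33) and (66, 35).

(53, 33) + (66, 35). λ = (35 - 33)/(66 - 53) ≡ 2/13 mod 73. 13⁻¹ ≡ 45 (mod 73), so λ ≡ 17.
  x = λ² - 53 - 66 = 289 - 119 ≡ 24; y = λ·(53 - 24) - 33 ≡ 22. → (24, 22)

(24, 22)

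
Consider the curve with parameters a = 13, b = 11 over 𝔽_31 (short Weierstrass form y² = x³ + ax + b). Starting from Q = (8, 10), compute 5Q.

(18, 1)

Double-and-add on 5 = (101)₂. Start with Q = (8, 10) for the leading 1-bit.
double: tangent at (8, 10): λ = (3·8² + 13)/(2·10) ≡ 19/20. 20⁻¹ ≡ 14 (mod 31) since 20·14 = 280 ≡ 1, so λ ≡ 19·14 ≡ 18.
  x = λ² - 8 - 8 = 324 - 16 ≡ 29; y = λ·(8 - 29) - 10 ≡ 15. → (29, 15)
double: tangent at (29, 15): λ = (3·29² + 13)/(2·15) ≡ 25/30. 30⁻¹ ≡ 30 (mod 31), so λ ≡ 25·30 ≡ 6.
  x = λ² - 29 - 29 = 36 - 58 ≡ 9; y = λ·(29 - 9) - 15 ≡ 12. → (9, 12)
add Q: (9, 12) + (8, 10). λ = (10 - 12)/(8 - 9) ≡ 29/30 mod 31. 30⁻¹ ≡ 30 (mod 31) since 30·30 = 900 ≡ 1, so λ ≡ 2.
  x = λ² - 9 - 8 = 4 - 17 ≡ 18; y = λ·(9 - 18) - 12 ≡ 1. → (18, 1)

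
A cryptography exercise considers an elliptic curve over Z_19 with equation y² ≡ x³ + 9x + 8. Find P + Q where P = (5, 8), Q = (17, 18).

(5, 8) + (17, 18). λ = (18 - 8)/(17 - 5) ≡ 10/12 mod 19. 12⁻¹ ≡ 8 (mod 19) since 12·8 = 96 ≡ 1, so λ ≡ 4.
  x = λ² - 5 - 17 = 16 - 22 ≡ 13; y = λ·(5 - 13) - 8 ≡ 17. → (13, 17)

(13, 17)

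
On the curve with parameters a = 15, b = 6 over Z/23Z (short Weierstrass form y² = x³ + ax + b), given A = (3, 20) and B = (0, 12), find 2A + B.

First 2A:
Repeated addition: build up to 2A.
2A: tangent at (3, 20): λ = (3·3² + 15)/(2·20) ≡ 19/17. 17⁻¹ ≡ 19 (mod 23) since 17·19 = 323 ≡ 1, so λ ≡ 19·19 ≡ 16.
  x = λ² - 3 - 3 = 256 - 6 ≡ 20; y = λ·(3 - 20) - 20 ≡ 7. → (20, 7)
2A = (20, 7).
Finally 2A + B:
(20, 7) + (0, 12). λ = (12 - 7)/(0 - 20) ≡ 5/3 mod 23. 3⁻¹ ≡ 8 (mod 23), so λ ≡ 17.
  x = λ² - 20 - 0 = 289 - 20 ≡ 16; y = λ·(20 - 16) - 7 ≡ 15. → (16, 15)

(16, 15)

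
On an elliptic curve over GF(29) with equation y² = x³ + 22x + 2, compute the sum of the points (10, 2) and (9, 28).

(10, 2) + (9, 28). λ = (28 - 2)/(9 - 10) ≡ 26/28 mod 29. 28⁻¹ ≡ 28 (mod 29) since 28·28 = 784 ≡ 1, so λ ≡ 3.
  x = λ² - 10 - 9 = 9 - 19 ≡ 19; y = λ·(10 - 19) - 2 ≡ 0. → (19, 0)

(19, 0)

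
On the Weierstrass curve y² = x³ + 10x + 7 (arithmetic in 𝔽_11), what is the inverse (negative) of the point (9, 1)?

-(9, 1) = (9, -1 mod 11) = (9, 10).

(9, 10)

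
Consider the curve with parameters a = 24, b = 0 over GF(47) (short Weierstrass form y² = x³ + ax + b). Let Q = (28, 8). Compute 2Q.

tangent at (28, 8): λ = (3·28² + 24)/(2·8) ≡ 26/16. 16⁻¹ ≡ 3 (mod 47), so λ ≡ 26·3 ≡ 31.
  x = λ² - 28 - 28 = 961 - 56 ≡ 12; y = λ·(28 - 12) - 8 ≡ 18. → (12, 18)

(12, 18)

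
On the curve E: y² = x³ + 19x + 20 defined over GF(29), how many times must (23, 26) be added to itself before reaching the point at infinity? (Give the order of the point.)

5

2P: tangent at (23, 26): λ = (3·23² + 19)/(2·26) ≡ 11/23. 23⁻¹ ≡ 24 (mod 29), so λ ≡ 11·24 ≡ 3.
  x = λ² - 23 - 23 = 9 - 46 ≡ 21; y = λ·(23 - 21) - 26 ≡ 9. → (21, 9)
3P: (21, 9) + (23, 26). λ = (26 - 9)/(23 - 21) ≡ 17/2 mod 29. 2⁻¹ ≡ 15 (mod 29) since 2·15 = 30 ≡ 1, so λ ≡ 23.
  x = λ² - 21 - 23 = 529 - 44 ≡ 21; y = λ·(21 - 21) - 9 ≡ 20. → (21, 20)
4P: (21, 20) + (23, 26). λ = (26 - 20)/(23 - 21) ≡ 6/2 mod 29. 2⁻¹ ≡ 15 (mod 29), so λ ≡ 3.
  x = λ² - 21 - 23 = 9 - 44 ≡ 23; y = λ·(21 - 23) - 20 ≡ 3. → (23, 3)
5P: (23, 3) + (23, 26): same x and y₁ ≡ -y₂, so the sum is the point at infinity.
5P = the point at infinity, so the order is 5.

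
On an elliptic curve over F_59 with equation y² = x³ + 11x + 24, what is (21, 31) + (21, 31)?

tangent at (21, 31): λ = (3·21² + 11)/(2·31) ≡ 36/3. 3⁻¹ ≡ 20 (mod 59), so λ ≡ 36·20 ≡ 12.
  x = λ² - 21 - 21 = 144 - 42 ≡ 43; y = λ·(21 - 43) - 31 ≡ 0. → (43, 0)

(43, 0)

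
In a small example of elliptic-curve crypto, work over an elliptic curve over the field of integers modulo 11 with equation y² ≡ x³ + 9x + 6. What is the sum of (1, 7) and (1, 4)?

The two points share x = 1 and their y-coordinates satisfy 7 + 4 ≡ 0 (mod 11), so they are inverses. Their sum is 𝒪.

O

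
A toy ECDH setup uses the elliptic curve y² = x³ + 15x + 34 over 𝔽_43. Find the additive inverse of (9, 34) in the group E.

(9, 9)

-(9, 34) = (9, -34 mod 43) = (9, 9).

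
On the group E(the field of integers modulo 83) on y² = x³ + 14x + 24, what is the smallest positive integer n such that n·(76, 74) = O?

2P: tangent at (76, 74): λ = (3·76² + 14)/(2·74) ≡ 78/65. 65⁻¹ ≡ 23 (mod 83) since 65·23 = 1495 ≡ 1, so λ ≡ 78·23 ≡ 51.
  x = λ² - 76 - 76 = 2601 - 152 ≡ 42; y = λ·(76 - 42) - 74 ≡ 0. → (42, 0)
3P: (42, 0) + (76, 74). λ = (74 - 0)/(76 - 42) ≡ 74/34 mod 83. 34⁻¹ ≡ 22 (mod 83) since 34·22 = 748 ≡ 1, so λ ≡ 51.
  x = λ² - 42 - 76 = 2601 - 118 ≡ 76; y = λ·(42 - 76) - 0 ≡ 9. → (76, 9)
4P: (76, 9) + (76, 74): same x and y₁ ≡ -y₂, so the sum is O.
4P = O, so the order is 4.

4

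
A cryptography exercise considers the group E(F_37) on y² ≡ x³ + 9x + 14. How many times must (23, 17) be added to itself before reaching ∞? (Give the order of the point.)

2P: tangent at (23, 17): λ = (3·23² + 9)/(2·17) ≡ 5/34. 34⁻¹ ≡ 12 (mod 37) since 34·12 = 408 ≡ 1, so λ ≡ 5·12 ≡ 23.
  x = λ² - 23 - 23 = 529 - 46 ≡ 2; y = λ·(23 - 2) - 17 ≡ 22. → (2, 22)
3P: (2, 22) + (23, 17). λ = (17 - 22)/(23 - 2) ≡ 32/21 mod 37. 21⁻¹ ≡ 30 (mod 37), so λ ≡ 35.
  x = λ² - 2 - 23 = 1225 - 25 ≡ 16; y = λ·(2 - 16) - 22 ≡ 6. → (16, 6)
4P: (16, 6) + (23, 17). λ = (17 - 6)/(23 - 16) ≡ 11/7 mod 37. 7⁻¹ ≡ 16 (mod 37) since 7·16 = 112 ≡ 1, so λ ≡ 28.
  x = λ² - 16 - 23 = 784 - 39 ≡ 5; y = λ·(16 - 5) - 6 ≡ 6. → (5, 6)
5P: (5, 6) + (23, 17). λ = (17 - 6)/(23 - 5) ≡ 11/18 mod 37. 18⁻¹ ≡ 35 (mod 37), so λ ≡ 15.
  x = λ² - 5 - 23 = 225 - 28 ≡ 12; y = λ·(5 - 12) - 6 ≡ 0. → (12, 0)
6P: (12, 0) + (23, 17). λ = (17 - 0)/(23 - 12) ≡ 17/11 mod 37. 11⁻¹ ≡ 27 (mod 37), so λ ≡ 15.
  x = λ² - 12 - 23 = 225 - 35 ≡ 5; y = λ·(12 - 5) - 0 ≡ 31. → (5, 31)
7P: (5, 31) + (23, 17). λ = (17 - 31)/(23 - 5) ≡ 23/18 mod 37. 18⁻¹ ≡ 35 (mod 37), so λ ≡ 28.
  x = λ² - 5 - 23 = 784 - 28 ≡ 16; y = λ·(5 - 16) - 31 ≡ 31. → (16, 31)
8P: (16, 31) + (23, 17). λ = (17 - 31)/(23 - 16) ≡ 23/7 mod 37. 7⁻¹ ≡ 16 (mod 37) since 7·16 = 112 ≡ 1, so λ ≡ 35.
  x = λ² - 16 - 23 = 1225 - 39 ≡ 2; y = λ·(16 - 2) - 31 ≡ 15. → (2, 15)
9P: (2, 15) + (23, 17). λ = (17 - 15)/(23 - 2) ≡ 2/21 mod 37. 21⁻¹ ≡ 30 (mod 37) since 21·30 = 630 ≡ 1, so λ ≡ 23.
  x = λ² - 2 - 23 = 529 - 25 ≡ 23; y = λ·(2 - 23) - 15 ≡ 20. → (23, 20)
10P: (23, 20) + (23, 17): same x and y₁ ≡ -y₂, so the sum is ∞.
10P = ∞, so the order is 10.

10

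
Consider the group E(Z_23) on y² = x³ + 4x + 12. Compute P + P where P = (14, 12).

tangent at (14, 12): λ = (3·14² + 4)/(2·12) ≡ 17/1. 1⁻¹ ≡ 1 (mod 23), so λ ≡ 17·1 ≡ 17.
  x = λ² - 14 - 14 = 289 - 28 ≡ 8; y = λ·(14 - 8) - 12 ≡ 21. → (8, 21)

(8, 21)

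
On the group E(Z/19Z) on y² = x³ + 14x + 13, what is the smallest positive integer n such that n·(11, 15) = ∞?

2P: tangent at (11, 15): λ = (3·11² + 14)/(2·15) ≡ 16/11. 11⁻¹ ≡ 7 (mod 19), so λ ≡ 16·7 ≡ 17.
  x = λ² - 11 - 11 = 289 - 22 ≡ 1; y = λ·(11 - 1) - 15 ≡ 3. → (1, 3)
3P: (1, 3) + (11, 15). λ = (15 - 3)/(11 - 1) ≡ 12/10 mod 19. 10⁻¹ ≡ 2 (mod 19), so λ ≡ 5.
  x = λ² - 1 - 11 = 25 - 12 ≡ 13; y = λ·(1 - 13) - 3 ≡ 13. → (13, 13)
4P: (13, 13) + (11, 15). λ = (15 - 13)/(11 - 13) ≡ 2/17 mod 19. 17⁻¹ ≡ 9 (mod 19) since 17·9 = 153 ≡ 1, so λ ≡ 18.
  x = λ² - 13 - 11 = 324 - 24 ≡ 15; y = λ·(13 - 15) - 13 ≡ 8. → (15, 8)
5P: (15, 8) + (11, 15). λ = (15 - 8)/(11 - 15) ≡ 7/15 mod 19. 15⁻¹ ≡ 14 (mod 19) since 15·14 = 210 ≡ 1, so λ ≡ 3.
  x = λ² - 15 - 11 = 9 - 26 ≡ 2; y = λ·(15 - 2) - 8 ≡ 12. → (2, 12)
6P: (2, 12) + (11, 15). λ = (15 - 12)/(11 - 2) ≡ 3/9 mod 19. 9⁻¹ ≡ 17 (mod 19), so λ ≡ 13.
  x = λ² - 2 - 11 = 169 - 13 ≡ 4; y = λ·(2 - 4) - 12 ≡ 0. → (4, 0)
7P: (4, 0) + (11, 15). λ = (15 - 0)/(11 - 4) ≡ 15/7 mod 19. 7⁻¹ ≡ 11 (mod 19) since 7·11 = 77 ≡ 1, so λ ≡ 13.
  x = λ² - 4 - 11 = 169 - 15 ≡ 2; y = λ·(4 - 2) - 0 ≡ 7. → (2, 7)
8P: (2, 7) + (11, 15). λ = (15 - 7)/(11 - 2) ≡ 8/9 mod 19. 9⁻¹ ≡ 17 (mod 19), so λ ≡ 3.
  x = λ² - 2 - 11 = 9 - 13 ≡ 15; y = λ·(2 - 15) - 7 ≡ 11. → (15, 11)
9P: (15, 11) + (11, 15). λ = (15 - 11)/(11 - 15) ≡ 4/15 mod 19. 15⁻¹ ≡ 14 (mod 19) since 15·14 = 210 ≡ 1, so λ ≡ 18.
  x = λ² - 15 - 11 = 324 - 26 ≡ 13; y = λ·(15 - 13) - 11 ≡ 6. → (13, 6)
10P: (13, 6) + (11, 15). λ = (15 - 6)/(11 - 13) ≡ 9/17 mod 19. 17⁻¹ ≡ 9 (mod 19) since 17·9 = 153 ≡ 1, so λ ≡ 5.
  x = λ² - 13 - 11 = 25 - 24 ≡ 1; y = λ·(13 - 1) - 6 ≡ 16. → (1, 16)
11P: (1, 16) + (11, 15). λ = (15 - 16)/(11 - 1) ≡ 18/10 mod 19. 10⁻¹ ≡ 2 (mod 19), so λ ≡ 17.
  x = λ² - 1 - 11 = 289 - 12 ≡ 11; y = λ·(1 - 11) - 16 ≡ 4. → (11, 4)
12P: (11, 4) + (11, 15): same x and y₁ ≡ -y₂, so the sum is ∞.
12P = ∞, so the order is 12.

12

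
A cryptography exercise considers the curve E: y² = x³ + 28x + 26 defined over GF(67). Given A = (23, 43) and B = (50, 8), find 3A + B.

(50, 59)

First 3A:
Repeated addition: build up to 3A.
2A: tangent at (23, 43): λ = (3·23² + 28)/(2·43) ≡ 7/19. 19⁻¹ ≡ 60 (mod 67), so λ ≡ 7·60 ≡ 18.
  x = λ² - 23 - 23 = 324 - 46 ≡ 10; y = λ·(23 - 10) - 43 ≡ 57. → (10, 57)
3A: (10, 57) + (23, 43). λ = (43 - 57)/(23 - 10) ≡ 53/13 mod 67. 13⁻¹ ≡ 31 (mod 67), so λ ≡ 35.
  x = λ² - 10 - 23 = 1225 - 33 ≡ 53; y = λ·(10 - 53) - 57 ≡ 46. → (53, 46)
3A = (53, 46).
Finally 3A + B:
(53, 46) + (50, 8). λ = (8 - 46)/(50 - 53) ≡ 29/64 mod 67. 64⁻¹ ≡ 22 (mod 67) since 64·22 = 1408 ≡ 1, so λ ≡ 35.
  x = λ² - 53 - 50 = 1225 - 103 ≡ 50; y = λ·(53 - 50) - 46 ≡ 59. → (50, 59)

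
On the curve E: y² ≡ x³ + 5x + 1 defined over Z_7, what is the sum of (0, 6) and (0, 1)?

The two points share x = 0 and their y-coordinates satisfy 6 + 1 ≡ 0 (mod 7), so they are inverses. Their sum is the point at infinity.

O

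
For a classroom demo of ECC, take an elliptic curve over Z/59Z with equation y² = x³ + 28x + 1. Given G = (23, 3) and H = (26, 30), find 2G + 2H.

First 2G:
Repeated addition: build up to 2G.
2G: tangent at (23, 3): λ = (3·23² + 28)/(2·3) ≡ 22/6. 6⁻¹ ≡ 10 (mod 59) since 6·10 = 60 ≡ 1, so λ ≡ 22·10 ≡ 43.
  x = λ² - 23 - 23 = 1849 - 46 ≡ 33; y = λ·(23 - 33) - 3 ≡ 39. → (33, 39)
2G = (33, 39).
Next 2H:
Repeated addition: build up to 2H.
2H: tangent at (26, 30): λ = (3·26² + 28)/(2·30) ≡ 50/1. 1⁻¹ ≡ 1 (mod 59) since 1·1 = 1 ≡ 1, so λ ≡ 50·1 ≡ 50.
  x = λ² - 26 - 26 = 2500 - 52 ≡ 29; y = λ·(26 - 29) - 30 ≡ 56. → (29, 56)
2H = (29, 56).
Finally 2G + 2H:
(33, 39) + (29, 56). λ = (56 - 39)/(29 - 33) ≡ 17/55 mod 59. 55⁻¹ ≡ 44 (mod 59), so λ ≡ 40.
  x = λ² - 33 - 29 = 1600 - 62 ≡ 4; y = λ·(33 - 4) - 39 ≡ 0. → (4, 0)

(4, 0)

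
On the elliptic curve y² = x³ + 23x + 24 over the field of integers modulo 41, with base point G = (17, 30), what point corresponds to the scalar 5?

(38, 25)

Repeated addition: build up to 5G.
2G: tangent at (17, 30): λ = (3·17² + 23)/(2·30) ≡ 29/19. 19⁻¹ ≡ 13 (mod 41), so λ ≡ 29·13 ≡ 8.
  x = λ² - 17 - 17 = 64 - 34 ≡ 30; y = λ·(17 - 30) - 30 ≡ 30. → (30, 30)
3G: (30, 30) + (17, 30). λ = (30 - 30)/(17 - 30) ≡ 0/28 mod 41. 28⁻¹ ≡ 22 (mod 41), so λ ≡ 0.
  x = λ² - 30 - 17 = 0 - 47 ≡ 35; y = λ·(30 - 35) - 30 ≡ 11. → (35, 11)
4G: (35, 11) + (17, 30). λ = (30 - 11)/(17 - 35) ≡ 19/23 mod 41. 23⁻¹ ≡ 25 (mod 41), so λ ≡ 24.
  x = λ² - 35 - 17 = 576 - 52 ≡ 32; y = λ·(35 - 32) - 11 ≡ 20. → (32, 20)
5G: (32, 20) + (17, 30). λ = (30 - 20)/(17 - 32) ≡ 10/26 mod 41. 26⁻¹ ≡ 30 (mod 41), so λ ≡ 13.
  x = λ² - 32 - 17 = 169 - 49 ≡ 38; y = λ·(32 - 38) - 20 ≡ 25. → (38, 25)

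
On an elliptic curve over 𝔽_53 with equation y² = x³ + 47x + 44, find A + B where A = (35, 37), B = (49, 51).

(35, 37) + (49, 51). λ = (51 - 37)/(49 - 35) ≡ 14/14 mod 53. 14⁻¹ ≡ 19 (mod 53), so λ ≡ 1.
  x = λ² - 35 - 49 = 1 - 84 ≡ 23; y = λ·(35 - 23) - 37 ≡ 28. → (23, 28)

(23, 28)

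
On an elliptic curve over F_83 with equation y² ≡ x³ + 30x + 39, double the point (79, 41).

(33, 23)

tangent at (79, 41): λ = (3·79² + 30)/(2·41) ≡ 78/82. 82⁻¹ ≡ 82 (mod 83) since 82·82 = 6724 ≡ 1, so λ ≡ 78·82 ≡ 5.
  x = λ² - 79 - 79 = 25 - 158 ≡ 33; y = λ·(79 - 33) - 41 ≡ 23. → (33, 23)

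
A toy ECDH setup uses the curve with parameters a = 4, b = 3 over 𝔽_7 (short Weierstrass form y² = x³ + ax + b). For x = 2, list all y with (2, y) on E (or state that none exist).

x³ + 4x + 3 = 19 ≡ 5 (mod 7).
5 is a non-residue mod 7; no y exists.

none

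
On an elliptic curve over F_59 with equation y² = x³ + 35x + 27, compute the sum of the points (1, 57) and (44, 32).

(1, 2)

(1, 57) + (44, 32). λ = (32 - 57)/(44 - 1) ≡ 34/43 mod 59. 43⁻¹ ≡ 11 (mod 59), so λ ≡ 20.
  x = λ² - 1 - 44 = 400 - 45 ≡ 1; y = λ·(1 - 1) - 57 ≡ 2. → (1, 2)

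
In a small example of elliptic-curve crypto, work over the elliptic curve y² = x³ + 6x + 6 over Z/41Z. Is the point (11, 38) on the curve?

yes

y² = 38² ≡ 9; x³ + 6x + 6 = 1403 ≡ 9 (mod 41). 9 = 9.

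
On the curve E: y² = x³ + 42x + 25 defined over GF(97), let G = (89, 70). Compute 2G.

tangent at (89, 70): λ = (3·89² + 42)/(2·70) ≡ 40/43. 43⁻¹ ≡ 88 (mod 97), so λ ≡ 40·88 ≡ 28.
  x = λ² - 89 - 89 = 784 - 178 ≡ 24; y = λ·(89 - 24) - 70 ≡ 4. → (24, 4)

(24, 4)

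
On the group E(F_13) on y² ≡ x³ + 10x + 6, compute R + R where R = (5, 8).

tangent at (5, 8): λ = (3·5² + 10)/(2·8) ≡ 7/3. 3⁻¹ ≡ 9 (mod 13), so λ ≡ 7·9 ≡ 11.
  x = λ² - 5 - 5 = 121 - 10 ≡ 7; y = λ·(5 - 7) - 8 ≡ 9. → (7, 9)

(7, 9)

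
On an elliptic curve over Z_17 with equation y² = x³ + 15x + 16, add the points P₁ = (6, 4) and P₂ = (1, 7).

(6, 4) + (1, 7). λ = (7 - 4)/(1 - 6) ≡ 3/12 mod 17. 12⁻¹ ≡ 10 (mod 17), so λ ≡ 13.
  x = λ² - 6 - 1 = 169 - 7 ≡ 9; y = λ·(6 - 9) - 4 ≡ 8. → (9, 8)

(9, 8)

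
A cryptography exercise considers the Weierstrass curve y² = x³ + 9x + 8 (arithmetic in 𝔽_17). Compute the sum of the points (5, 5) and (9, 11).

(5, 5) + (9, 11). λ = (11 - 5)/(9 - 5) ≡ 6/4 mod 17. 4⁻¹ ≡ 13 (mod 17) since 4·13 = 52 ≡ 1, so λ ≡ 10.
  x = λ² - 5 - 9 = 100 - 14 ≡ 1; y = λ·(5 - 1) - 5 ≡ 1. → (1, 1)

(1, 1)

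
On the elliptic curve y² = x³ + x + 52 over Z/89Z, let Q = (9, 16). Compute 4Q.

(35, 81)

Repeated addition: build up to 4Q.
2Q: tangent at (9, 16): λ = (3·9² + 1)/(2·16) ≡ 66/32. 32⁻¹ ≡ 64 (mod 89), so λ ≡ 66·64 ≡ 41.
  x = λ² - 9 - 9 = 1681 - 18 ≡ 61; y = λ·(9 - 61) - 16 ≡ 77. → (61, 77)
3Q: (61, 77) + (9, 16). λ = (16 - 77)/(9 - 61) ≡ 28/37 mod 89. 37⁻¹ ≡ 77 (mod 89) since 37·77 = 2849 ≡ 1, so λ ≡ 20.
  x = λ² - 61 - 9 = 400 - 70 ≡ 63; y = λ·(61 - 63) - 77 ≡ 61. → (63, 61)
4Q: (63, 61) + (9, 16). λ = (16 - 61)/(9 - 63) ≡ 44/35 mod 89. 35⁻¹ ≡ 28 (mod 89), so λ ≡ 75.
  x = λ² - 63 - 9 = 5625 - 72 ≡ 35; y = λ·(63 - 35) - 61 ≡ 81. → (35, 81)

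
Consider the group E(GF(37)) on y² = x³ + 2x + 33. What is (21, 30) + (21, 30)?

(23, 6)

tangent at (21, 30): λ = (3·21² + 2)/(2·30) ≡ 30/23. 23⁻¹ ≡ 29 (mod 37) since 23·29 = 667 ≡ 1, so λ ≡ 30·29 ≡ 19.
  x = λ² - 21 - 21 = 361 - 42 ≡ 23; y = λ·(21 - 23) - 30 ≡ 6. → (23, 6)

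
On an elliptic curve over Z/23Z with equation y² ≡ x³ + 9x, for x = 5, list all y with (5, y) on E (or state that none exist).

3, 20

x³ + 9x + 0 = 170 ≡ 9 (mod 23).
Square roots of 9 mod 23: 3 and 20 (since 3² = 9 ≡ 9).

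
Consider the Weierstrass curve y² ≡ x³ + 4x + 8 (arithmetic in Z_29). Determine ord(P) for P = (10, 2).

12

2P: tangent at (10, 2): λ = (3·10² + 4)/(2·2) ≡ 14/4. 4⁻¹ ≡ 22 (mod 29), so λ ≡ 14·22 ≡ 18.
  x = λ² - 10 - 10 = 324 - 20 ≡ 14; y = λ·(10 - 14) - 2 ≡ 13. → (14, 13)
3P: (14, 13) + (10, 2). λ = (2 - 13)/(10 - 14) ≡ 18/25 mod 29. 25⁻¹ ≡ 7 (mod 29) since 25·7 = 175 ≡ 1, so λ ≡ 10.
  x = λ² - 14 - 10 = 100 - 24 ≡ 18; y = λ·(14 - 18) - 13 ≡ 5. → (18, 5)
4P: (18, 5) + (10, 2). λ = (2 - 5)/(10 - 18) ≡ 26/21 mod 29. 21⁻¹ ≡ 18 (mod 29), so λ ≡ 4.
  x = λ² - 18 - 10 = 16 - 28 ≡ 17; y = λ·(18 - 17) - 5 ≡ 28. → (17, 28)
5P: (17, 28) + (10, 2). λ = (2 - 28)/(10 - 17) ≡ 3/22 mod 29. 22⁻¹ ≡ 4 (mod 29), so λ ≡ 12.
  x = λ² - 17 - 10 = 144 - 27 ≡ 1; y = λ·(17 - 1) - 28 ≡ 19. → (1, 19)
6P: (1, 19) + (10, 2). λ = (2 - 19)/(10 - 1) ≡ 12/9 mod 29. 9⁻¹ ≡ 13 (mod 29) since 9·13 = 117 ≡ 1, so λ ≡ 11.
  x = λ² - 1 - 10 = 121 - 11 ≡ 23; y = λ·(1 - 23) - 19 ≡ 0. → (23, 0)
7P: (23, 0) + (10, 2). λ = (2 - 0)/(10 - 23) ≡ 2/16 mod 29. 16⁻¹ ≡ 20 (mod 29), so λ ≡ 11.
  x = λ² - 23 - 10 = 121 - 33 ≡ 1; y = λ·(23 - 1) - 0 ≡ 10. → (1, 10)
8P: (1, 10) + (10, 2). λ = (2 - 10)/(10 - 1) ≡ 21/9 mod 29. 9⁻¹ ≡ 13 (mod 29), so λ ≡ 12.
  x = λ² - 1 - 10 = 144 - 11 ≡ 17; y = λ·(1 - 17) - 10 ≡ 1. → (17, 1)
9P: (17, 1) + (10, 2). λ = (2 - 1)/(10 - 17) ≡ 1/22 mod 29. 22⁻¹ ≡ 4 (mod 29), so λ ≡ 4.
  x = λ² - 17 - 10 = 16 - 27 ≡ 18; y = λ·(17 - 18) - 1 ≡ 24. → (18, 24)
10P: (18, 24) + (10, 2). λ = (2 - 24)/(10 - 18) ≡ 7/21 mod 29. 21⁻¹ ≡ 18 (mod 29) since 21·18 = 378 ≡ 1, so λ ≡ 10.
  x = λ² - 18 - 10 = 100 - 28 ≡ 14; y = λ·(18 - 14) - 24 ≡ 16. → (14, 16)
11P: (14, 16) + (10, 2). λ = (2 - 16)/(10 - 14) ≡ 15/25 mod 29. 25⁻¹ ≡ 7 (mod 29) since 25·7 = 175 ≡ 1, so λ ≡ 18.
  x = λ² - 14 - 10 = 324 - 24 ≡ 10; y = λ·(14 - 10) - 16 ≡ 27. → (10, 27)
12P: (10, 27) + (10, 2): same x and y₁ ≡ -y₂, so the sum is O.
12P = O, so the order is 12.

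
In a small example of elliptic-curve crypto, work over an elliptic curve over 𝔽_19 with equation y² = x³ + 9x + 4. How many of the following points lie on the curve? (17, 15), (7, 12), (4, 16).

(17, 15): 15² ≡ 16, rhs ≡ 16 → on.
(7, 12): 12² ≡ 11, rhs ≡ 11 → on.
(4, 16): 16² ≡ 9, rhs ≡ 9 → on.

3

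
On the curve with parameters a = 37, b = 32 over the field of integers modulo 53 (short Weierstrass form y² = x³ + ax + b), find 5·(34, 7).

Write P = (34, 7).
Double-and-add on 5 = (101)₂. Start with P = (34, 7) for the leading 1-bit.
double: tangent at (34, 7): λ = (3·34² + 37)/(2·7) ≡ 7/14. 14⁻¹ ≡ 19 (mod 53) since 14·19 = 266 ≡ 1, so λ ≡ 7·19 ≡ 27.
  x = λ² - 34 - 34 = 729 - 68 ≡ 25; y = λ·(34 - 25) - 7 ≡ 24. → (25, 24)
double: tangent at (25, 24): λ = (3·25² + 37)/(2·24) ≡ 4/48. 48⁻¹ ≡ 21 (mod 53) since 48·21 = 1008 ≡ 1, so λ ≡ 4·21 ≡ 31.
  x = λ² - 25 - 25 = 961 - 50 ≡ 10; y = λ·(25 - 10) - 24 ≡ 17. → (10, 17)
add P: (10, 17) + (34, 7). λ = (7 - 17)/(34 - 10) ≡ 43/24 mod 53. 24⁻¹ ≡ 42 (mod 53), so λ ≡ 4.
  x = λ² - 10 - 34 = 16 - 44 ≡ 25; y = λ·(10 - 25) - 17 ≡ 29. → (25, 29)

(25, 29)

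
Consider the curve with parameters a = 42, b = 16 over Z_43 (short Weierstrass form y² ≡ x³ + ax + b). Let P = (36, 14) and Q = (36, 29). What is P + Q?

O

The two points share x = 36 and their y-coordinates satisfy 14 + 29 ≡ 0 (mod 43), so they are inverses. Their sum is O.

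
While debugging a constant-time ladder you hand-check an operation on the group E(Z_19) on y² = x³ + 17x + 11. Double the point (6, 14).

(16, 16)

tangent at (6, 14): λ = (3·6² + 17)/(2·14) ≡ 11/9. 9⁻¹ ≡ 17 (mod 19), so λ ≡ 11·17 ≡ 16.
  x = λ² - 6 - 6 = 256 - 12 ≡ 16; y = λ·(6 - 16) - 14 ≡ 16. → (16, 16)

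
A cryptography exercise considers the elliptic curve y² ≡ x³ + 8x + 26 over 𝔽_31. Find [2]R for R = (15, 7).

(29, 23)

tangent at (15, 7): λ = (3·15² + 8)/(2·7) ≡ 1/14. 14⁻¹ ≡ 20 (mod 31), so λ ≡ 1·20 ≡ 20.
  x = λ² - 15 - 15 = 400 - 30 ≡ 29; y = λ·(15 - 29) - 7 ≡ 23. → (29, 23)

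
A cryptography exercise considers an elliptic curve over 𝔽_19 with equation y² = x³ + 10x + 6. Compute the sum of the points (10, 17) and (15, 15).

(10, 17) + (15, 15). λ = (15 - 17)/(15 - 10) ≡ 17/5 mod 19. 5⁻¹ ≡ 4 (mod 19), so λ ≡ 11.
  x = λ² - 10 - 15 = 121 - 25 ≡ 1; y = λ·(10 - 1) - 17 ≡ 6. → (1, 6)

(1, 6)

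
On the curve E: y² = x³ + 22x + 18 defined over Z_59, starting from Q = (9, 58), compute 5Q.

Repeated addition: build up to 5Q.
2Q: tangent at (9, 58): λ = (3·9² + 22)/(2·58) ≡ 29/57. 57⁻¹ ≡ 29 (mod 59), so λ ≡ 29·29 ≡ 15.
  x = λ² - 9 - 9 = 225 - 18 ≡ 30; y = λ·(9 - 30) - 58 ≡ 40. → (30, 40)
3Q: (30, 40) + (9, 58). λ = (58 - 40)/(9 - 30) ≡ 18/38 mod 59. 38⁻¹ ≡ 14 (mod 59) since 38·14 = 532 ≡ 1, so λ ≡ 16.
  x = λ² - 30 - 9 = 256 - 39 ≡ 40; y = λ·(30 - 40) - 40 ≡ 36. → (40, 36)
4Q: (40, 36) + (9, 58). λ = (58 - 36)/(9 - 40) ≡ 22/28 mod 59. 28⁻¹ ≡ 19 (mod 59) since 28·19 = 532 ≡ 1, so λ ≡ 5.
  x = λ² - 40 - 9 = 25 - 49 ≡ 35; y = λ·(40 - 35) - 36 ≡ 48. → (35, 48)
5Q: (35, 48) + (9, 58). λ = (58 - 48)/(9 - 35) ≡ 10/33 mod 59. 33⁻¹ ≡ 34 (mod 59) since 33·34 = 1122 ≡ 1, so λ ≡ 45.
  x = λ² - 35 - 9 = 2025 - 44 ≡ 34; y = λ·(35 - 34) - 48 ≡ 56. → (34, 56)

(34, 56)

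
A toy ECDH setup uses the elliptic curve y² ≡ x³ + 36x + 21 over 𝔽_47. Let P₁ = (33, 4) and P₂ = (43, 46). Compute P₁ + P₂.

(30, 18)

(33, 4) + (43, 46). λ = (46 - 4)/(43 - 33) ≡ 42/10 mod 47. 10⁻¹ ≡ 33 (mod 47) since 10·33 = 330 ≡ 1, so λ ≡ 23.
  x = λ² - 33 - 43 = 529 - 76 ≡ 30; y = λ·(33 - 30) - 4 ≡ 18. → (30, 18)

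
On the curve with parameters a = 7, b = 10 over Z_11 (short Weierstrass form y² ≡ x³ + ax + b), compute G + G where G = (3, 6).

(6, 2)

tangent at (3, 6): λ = (3·3² + 7)/(2·6) ≡ 1/1. 1⁻¹ ≡ 1 (mod 11) since 1·1 = 1 ≡ 1, so λ ≡ 1·1 ≡ 1.
  x = λ² - 3 - 3 = 1 - 6 ≡ 6; y = λ·(3 - 6) - 6 ≡ 2. → (6, 2)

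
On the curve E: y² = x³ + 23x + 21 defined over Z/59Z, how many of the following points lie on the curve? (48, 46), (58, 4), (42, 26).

(48, 46): 46² ≡ 51, rhs ≡ 30 → off.
(58, 4): 4² ≡ 16, rhs ≡ 56 → off.
(42, 26): 26² ≡ 27, rhs ≡ 27 → on.

1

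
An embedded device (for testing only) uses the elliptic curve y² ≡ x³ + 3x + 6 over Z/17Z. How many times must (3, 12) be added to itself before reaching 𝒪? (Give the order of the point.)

2P: tangent at (3, 12): λ = (3·3² + 3)/(2·12) ≡ 13/7. 7⁻¹ ≡ 5 (mod 17), so λ ≡ 13·5 ≡ 14.
  x = λ² - 3 - 3 = 196 - 6 ≡ 3; y = λ·(3 - 3) - 12 ≡ 5. → (3, 5)
3P: (3, 5) + (3, 12): same x and y₁ ≡ -y₂, so the sum is 𝒪.
3P = 𝒪, so the order is 3.

3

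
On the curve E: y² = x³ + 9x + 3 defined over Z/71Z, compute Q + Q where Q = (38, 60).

(31, 53)

tangent at (38, 60): λ = (3·38² + 9)/(2·60) ≡ 10/49. 49⁻¹ ≡ 29 (mod 71) since 49·29 = 1421 ≡ 1, so λ ≡ 10·29 ≡ 6.
  x = λ² - 38 - 38 = 36 - 76 ≡ 31; y = λ·(38 - 31) - 60 ≡ 53. → (31, 53)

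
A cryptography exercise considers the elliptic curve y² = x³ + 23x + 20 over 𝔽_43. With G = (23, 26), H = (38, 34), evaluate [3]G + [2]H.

(9, 15)

First 3G:
Repeated addition: build up to 3G.
2G: tangent at (23, 26): λ = (3·23² + 23)/(2·26) ≡ 19/9. 9⁻¹ ≡ 24 (mod 43) since 9·24 = 216 ≡ 1, so λ ≡ 19·24 ≡ 26.
  x = λ² - 23 - 23 = 676 - 46 ≡ 28; y = λ·(23 - 28) - 26 ≡ 16. → (28, 16)
3G: (28, 16) + (23, 26). λ = (26 - 16)/(23 - 28) ≡ 10/38 mod 43. 38⁻¹ ≡ 17 (mod 43), so λ ≡ 41.
  x = λ² - 28 - 23 = 1681 - 51 ≡ 39; y = λ·(28 - 39) - 16 ≡ 6. → (39, 6)
3G = (39, 6).
Next 2H:
Repeated addition: build up to 2H.
2H: tangent at (38, 34): λ = (3·38² + 23)/(2·34) ≡ 12/25. 25⁻¹ ≡ 31 (mod 43) since 25·31 = 775 ≡ 1, so λ ≡ 12·31 ≡ 28.
  x = λ² - 38 - 38 = 784 - 76 ≡ 20; y = λ·(38 - 20) - 34 ≡ 40. → (20, 40)
2H = (20, 40).
Finally 3G + 2H:
(39, 6) + (20, 40). λ = (40 - 6)/(20 - 39) ≡ 34/24 mod 43. 24⁻¹ ≡ 9 (mod 43), so λ ≡ 5.
  x = λ² - 39 - 20 = 25 - 59 ≡ 9; y = λ·(39 - 9) - 6 ≡ 15. → (9, 15)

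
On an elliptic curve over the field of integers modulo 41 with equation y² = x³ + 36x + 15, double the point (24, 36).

(9, 24)

tangent at (24, 36): λ = (3·24² + 36)/(2·36) ≡ 1/31. 31⁻¹ ≡ 4 (mod 41), so λ ≡ 1·4 ≡ 4.
  x = λ² - 24 - 24 = 16 - 48 ≡ 9; y = λ·(24 - 9) - 36 ≡ 24. → (9, 24)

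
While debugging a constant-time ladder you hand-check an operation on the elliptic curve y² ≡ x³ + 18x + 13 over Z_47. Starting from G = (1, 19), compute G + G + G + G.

(31, 0)

Double-and-add on 4 = (100)₂. Start with G = (1, 19) for the leading 1-bit.
double: tangent at (1, 19): λ = (3·1² + 18)/(2·19) ≡ 21/38. 38⁻¹ ≡ 26 (mod 47) since 38·26 = 988 ≡ 1, so λ ≡ 21·26 ≡ 29.
  x = λ² - 1 - 1 = 841 - 2 ≡ 40; y = λ·(1 - 40) - 19 ≡ 25. → (40, 25)
double: tangent at (40, 25): λ = (3·40² + 18)/(2·25) ≡ 24/3. 3⁻¹ ≡ 16 (mod 47), so λ ≡ 24·16 ≡ 8.
  x = λ² - 40 - 40 = 64 - 80 ≡ 31; y = λ·(40 - 31) - 25 ≡ 0. → (31, 0)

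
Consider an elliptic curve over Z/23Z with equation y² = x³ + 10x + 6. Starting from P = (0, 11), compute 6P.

Double-and-add on 6 = (110)₂. Start with P = (0, 11) for the leading 1-bit.
double: tangent at (0, 11): λ = (3·0² + 10)/(2·11) ≡ 10/22. 22⁻¹ ≡ 22 (mod 23), so λ ≡ 10·22 ≡ 13.
  x = λ² - 0 - 0 = 169 - 0 ≡ 8; y = λ·(0 - 8) - 11 ≡ 0. → (8, 0)
add P: (8, 0) + (0, 11). λ = (11 - 0)/(0 - 8) ≡ 11/15 mod 23. 15⁻¹ ≡ 20 (mod 23) since 15·20 = 300 ≡ 1, so λ ≡ 13.
  x = λ² - 8 - 0 = 169 - 8 ≡ 0; y = λ·(8 - 0) - 0 ≡ 12. → (0, 12)
double: tangent at (0, 12): λ = (3·0² + 10)/(2·12) ≡ 10/1. 1⁻¹ ≡ 1 (mod 23), so λ ≡ 10·1 ≡ 10.
  x = λ² - 0 - 0 = 100 - 0 ≡ 8; y = λ·(0 - 8) - 12 ≡ 0. → (8, 0)

(8, 0)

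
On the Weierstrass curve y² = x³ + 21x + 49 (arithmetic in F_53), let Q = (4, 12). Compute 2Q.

tangent at (4, 12): λ = (3·4² + 21)/(2·12) ≡ 16/24. 24⁻¹ ≡ 42 (mod 53), so λ ≡ 16·42 ≡ 36.
  x = λ² - 4 - 4 = 1296 - 8 ≡ 16; y = λ·(4 - 16) - 12 ≡ 33. → (16, 33)

(16, 33)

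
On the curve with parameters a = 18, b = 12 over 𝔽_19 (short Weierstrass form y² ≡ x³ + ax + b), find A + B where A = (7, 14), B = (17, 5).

(7, 14) + (17, 5). λ = (5 - 14)/(17 - 7) ≡ 10/10 mod 19. 10⁻¹ ≡ 2 (mod 19) since 10·2 = 20 ≡ 1, so λ ≡ 1.
  x = λ² - 7 - 17 = 1 - 24 ≡ 15; y = λ·(7 - 15) - 14 ≡ 16. → (15, 16)

(15, 16)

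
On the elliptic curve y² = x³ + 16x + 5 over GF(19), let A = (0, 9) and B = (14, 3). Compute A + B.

(0, 9) + (14, 3). λ = (3 - 9)/(14 - 0) ≡ 13/14 mod 19. 14⁻¹ ≡ 15 (mod 19), so λ ≡ 5.
  x = λ² - 0 - 14 = 25 - 14 ≡ 11; y = λ·(0 - 11) - 9 ≡ 12. → (11, 12)

(11, 12)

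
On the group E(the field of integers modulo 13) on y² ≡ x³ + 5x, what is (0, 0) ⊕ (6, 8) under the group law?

(0, 0) + (6, 8). λ = (8 - 0)/(6 - 0) ≡ 8/6 mod 13. 6⁻¹ ≡ 11 (mod 13) since 6·11 = 66 ≡ 1, so λ ≡ 10.
  x = λ² - 0 - 6 = 100 - 6 ≡ 3; y = λ·(0 - 3) - 0 ≡ 9. → (3, 9)

(3, 9)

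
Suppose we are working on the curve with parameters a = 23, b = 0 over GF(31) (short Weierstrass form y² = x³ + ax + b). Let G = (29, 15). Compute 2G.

tangent at (29, 15): λ = (3·29² + 23)/(2·15) ≡ 4/30. 30⁻¹ ≡ 30 (mod 31), so λ ≡ 4·30 ≡ 27.
  x = λ² - 29 - 29 = 729 - 58 ≡ 20; y = λ·(29 - 20) - 15 ≡ 11. → (20, 11)

(20, 11)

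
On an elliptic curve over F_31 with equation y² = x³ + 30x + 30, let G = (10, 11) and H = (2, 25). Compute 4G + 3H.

First 4G:
Repeated addition: build up to 4G.
2G: tangent at (10, 11): λ = (3·10² + 30)/(2·11) ≡ 20/22. 22⁻¹ ≡ 24 (mod 31), so λ ≡ 20·24 ≡ 15.
  x = λ² - 10 - 10 = 225 - 20 ≡ 19; y = λ·(10 - 19) - 11 ≡ 9. → (19, 9)
3G: (19, 9) + (10, 11). λ = (11 - 9)/(10 - 19) ≡ 2/22 mod 31. 22⁻¹ ≡ 24 (mod 31), so λ ≡ 17.
  x = λ² - 19 - 10 = 289 - 29 ≡ 12; y = λ·(19 - 12) - 9 ≡ 17. → (12, 17)
4G: (12, 17) + (10, 11). λ = (11 - 17)/(10 - 12) ≡ 25/29 mod 31. 29⁻¹ ≡ 15 (mod 31), so λ ≡ 3.
  x = λ² - 12 - 10 = 9 - 22 ≡ 18; y = λ·(12 - 18) - 17 ≡ 27. → (18, 27)
4G = (18, 27).
Next 3H:
Repeated addition: build up to 3H.
2H: tangent at (2, 25): λ = (3·2² + 30)/(2·25) ≡ 11/19. 19⁻¹ ≡ 18 (mod 31) since 19·18 = 342 ≡ 1, so λ ≡ 11·18 ≡ 12.
  x = λ² - 2 - 2 = 144 - 4 ≡ 16; y = λ·(2 - 16) - 25 ≡ 24. → (16, 24)
3H: (16, 24) + (2, 25). λ = (25 - 24)/(2 - 16) ≡ 1/17 mod 31. 17⁻¹ ≡ 11 (mod 31) since 17·11 = 187 ≡ 1, so λ ≡ 11.
  x = λ² - 16 - 2 = 121 - 18 ≡ 10; y = λ·(16 - 10) - 24 ≡ 11. → (10, 11)
3H = (10, 11).
Finally 4G + 3H:
(18, 27) + (10, 11). λ = (11 - 27)/(10 - 18) ≡ 15/23 mod 31. 23⁻¹ ≡ 27 (mod 31), so λ ≡ 2.
  x = λ² - 18 - 10 = 4 - 28 ≡ 7; y = λ·(18 - 7) - 27 ≡ 26. → (7, 26)

(7, 26)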